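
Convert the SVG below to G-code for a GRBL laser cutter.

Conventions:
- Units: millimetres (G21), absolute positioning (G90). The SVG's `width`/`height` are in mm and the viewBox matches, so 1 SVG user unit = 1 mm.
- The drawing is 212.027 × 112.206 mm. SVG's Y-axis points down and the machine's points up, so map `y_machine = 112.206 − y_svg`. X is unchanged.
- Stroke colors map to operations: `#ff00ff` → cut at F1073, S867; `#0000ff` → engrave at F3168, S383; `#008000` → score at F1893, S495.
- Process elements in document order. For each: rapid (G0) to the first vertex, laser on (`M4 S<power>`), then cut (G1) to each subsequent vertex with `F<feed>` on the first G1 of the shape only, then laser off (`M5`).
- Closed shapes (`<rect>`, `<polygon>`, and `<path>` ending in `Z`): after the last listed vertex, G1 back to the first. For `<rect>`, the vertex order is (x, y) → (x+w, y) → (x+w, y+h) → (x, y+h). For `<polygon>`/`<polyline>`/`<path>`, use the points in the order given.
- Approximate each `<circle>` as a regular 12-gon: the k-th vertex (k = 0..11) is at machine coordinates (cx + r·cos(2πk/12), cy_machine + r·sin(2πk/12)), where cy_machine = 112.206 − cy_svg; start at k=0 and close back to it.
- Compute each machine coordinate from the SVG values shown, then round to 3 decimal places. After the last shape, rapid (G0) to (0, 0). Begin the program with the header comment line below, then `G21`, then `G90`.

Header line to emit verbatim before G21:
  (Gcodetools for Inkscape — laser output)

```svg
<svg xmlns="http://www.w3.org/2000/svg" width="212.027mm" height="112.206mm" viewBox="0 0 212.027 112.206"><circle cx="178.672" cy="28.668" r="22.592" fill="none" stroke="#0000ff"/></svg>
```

(Gcodetools for Inkscape — laser output)
G21
G90
G0 X201.264 Y83.538
M4 S383
G1 X198.237 Y94.834 F3168
G1 X189.968 Y103.103
G1 X178.672 Y106.130
G1 X167.376 Y103.103
G1 X159.107 Y94.834
G1 X156.080 Y83.538
G1 X159.107 Y72.242
G1 X167.376 Y63.973
G1 X178.672 Y60.946
G1 X189.968 Y63.973
G1 X198.237 Y72.242
G1 X201.264 Y83.538
M5
G0 X0.000 Y0.000

1 u = 1 mm; y_m = 112.206 − y.

[1] `<circle>` circle, #0000ff→engrave S383 F3168: (201.264,83.538) → (198.237,94.834) → (189.968,103.103) → (178.672,106.130) → (167.376,103.103) → (159.107,94.834) → (156.080,83.538) → (159.107,72.242) → (167.376,63.973) → (178.672,60.946) → (189.968,63.973) → (198.237,72.242) → (201.264,83.538) (closed)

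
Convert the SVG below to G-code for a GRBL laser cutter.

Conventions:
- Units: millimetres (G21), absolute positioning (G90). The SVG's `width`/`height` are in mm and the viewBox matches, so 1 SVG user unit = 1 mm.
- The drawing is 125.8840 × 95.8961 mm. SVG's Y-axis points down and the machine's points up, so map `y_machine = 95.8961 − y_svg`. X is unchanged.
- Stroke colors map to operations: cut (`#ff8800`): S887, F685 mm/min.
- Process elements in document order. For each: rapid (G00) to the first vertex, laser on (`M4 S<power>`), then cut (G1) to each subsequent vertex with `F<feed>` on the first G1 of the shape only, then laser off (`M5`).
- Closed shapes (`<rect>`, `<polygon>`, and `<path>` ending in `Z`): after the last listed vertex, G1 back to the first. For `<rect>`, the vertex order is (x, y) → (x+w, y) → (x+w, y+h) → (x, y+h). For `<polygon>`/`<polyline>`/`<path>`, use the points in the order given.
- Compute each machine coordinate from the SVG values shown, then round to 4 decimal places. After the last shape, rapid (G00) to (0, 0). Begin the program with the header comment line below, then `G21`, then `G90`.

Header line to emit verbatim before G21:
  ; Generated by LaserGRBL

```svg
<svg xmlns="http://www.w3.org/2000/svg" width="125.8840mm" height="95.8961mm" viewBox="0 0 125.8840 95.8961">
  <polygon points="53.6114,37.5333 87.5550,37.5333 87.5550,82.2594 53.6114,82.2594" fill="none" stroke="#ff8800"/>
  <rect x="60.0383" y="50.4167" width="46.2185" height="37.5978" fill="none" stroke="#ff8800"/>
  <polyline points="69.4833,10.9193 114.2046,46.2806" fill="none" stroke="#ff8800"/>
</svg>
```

1 u = 1 mm; y_m = 95.8961 − y.

[1] `<polygon>` rectangle, #ff8800→cut S887 F685: (53.6114,58.3628) → (87.5550,58.3628) → (87.5550,13.6367) → (53.6114,13.6367) → (53.6114,58.3628) (closed)

[2] `<rect>` rectangle, #ff8800→cut S887 F685: (60.0383,45.4794) → (106.2568,45.4794) → (106.2568,7.8816) → (60.0383,7.8816) → (60.0383,45.4794) (closed)

[3] `<polyline>` line segment, #ff8800→cut S887 F685: (69.4833,84.9768) → (114.2046,49.6155)

; Generated by LaserGRBL
G21
G90
G00 X53.6114 Y58.3628
M4 S887
G1 X87.5550 Y58.3628 F685
G1 X87.5550 Y13.6367
G1 X53.6114 Y13.6367
G1 X53.6114 Y58.3628
M5
G00 X60.0383 Y45.4794
M4 S887
G1 X106.2568 Y45.4794 F685
G1 X106.2568 Y7.8816
G1 X60.0383 Y7.8816
G1 X60.0383 Y45.4794
M5
G00 X69.4833 Y84.9768
M4 S887
G1 X114.2046 Y49.6155 F685
M5
G00 X0.0000 Y0.0000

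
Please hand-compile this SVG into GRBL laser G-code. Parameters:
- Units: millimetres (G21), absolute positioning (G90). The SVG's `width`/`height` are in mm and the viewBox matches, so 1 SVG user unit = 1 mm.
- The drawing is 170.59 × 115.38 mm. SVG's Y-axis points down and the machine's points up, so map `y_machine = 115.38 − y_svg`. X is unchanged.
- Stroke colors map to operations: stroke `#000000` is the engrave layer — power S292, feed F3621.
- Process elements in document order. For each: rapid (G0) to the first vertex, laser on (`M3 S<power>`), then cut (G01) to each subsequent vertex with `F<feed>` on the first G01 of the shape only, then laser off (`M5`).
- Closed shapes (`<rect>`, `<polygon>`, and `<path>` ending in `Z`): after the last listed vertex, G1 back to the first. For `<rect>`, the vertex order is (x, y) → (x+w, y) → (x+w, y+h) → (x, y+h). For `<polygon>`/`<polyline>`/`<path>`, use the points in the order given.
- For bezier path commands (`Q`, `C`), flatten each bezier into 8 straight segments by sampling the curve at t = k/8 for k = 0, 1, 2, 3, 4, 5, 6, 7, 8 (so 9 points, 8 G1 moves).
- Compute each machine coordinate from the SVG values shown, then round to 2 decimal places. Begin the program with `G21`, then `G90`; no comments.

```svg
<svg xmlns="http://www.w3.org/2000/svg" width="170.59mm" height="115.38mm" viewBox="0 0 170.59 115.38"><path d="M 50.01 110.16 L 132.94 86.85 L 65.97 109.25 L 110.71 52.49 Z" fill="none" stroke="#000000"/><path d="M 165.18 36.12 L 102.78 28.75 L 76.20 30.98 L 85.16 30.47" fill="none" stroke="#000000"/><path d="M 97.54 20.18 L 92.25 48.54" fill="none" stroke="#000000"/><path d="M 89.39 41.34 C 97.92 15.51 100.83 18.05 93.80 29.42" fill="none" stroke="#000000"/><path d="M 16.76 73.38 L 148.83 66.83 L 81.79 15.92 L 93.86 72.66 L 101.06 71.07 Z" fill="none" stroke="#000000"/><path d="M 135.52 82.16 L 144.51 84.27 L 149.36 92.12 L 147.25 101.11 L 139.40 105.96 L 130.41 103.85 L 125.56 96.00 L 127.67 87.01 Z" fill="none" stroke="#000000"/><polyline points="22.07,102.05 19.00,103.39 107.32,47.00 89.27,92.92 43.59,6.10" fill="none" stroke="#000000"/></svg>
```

G21
G90
G0 X50.01 Y5.22
M3 S292
G01 X132.94 Y28.53 F3621
G01 X65.97 Y6.13
G01 X110.71 Y62.89
G01 X50.01 Y5.22
M5
G0 X165.18 Y79.26
M3 S292
G01 X102.78 Y86.63 F3621
G01 X76.20 Y84.40
G01 X85.16 Y84.91
M5
G0 X97.54 Y95.20
M3 S292
G01 X92.25 Y66.84 F3621
M5
G0 X89.39 Y74.04
M3 S292
G01 X92.32 Y82.43 F3621
G01 X94.67 Y88.40
G01 X96.39 Y92.16
G01 X97.43 Y93.95
G01 X97.74 Y94.00
G01 X97.28 Y92.53
G01 X95.98 Y89.77
G01 X93.80 Y85.96
M5
G0 X16.76 Y42.00
M3 S292
G01 X148.83 Y48.55 F3621
G01 X81.79 Y99.46
G01 X93.86 Y42.72
G01 X101.06 Y44.31
G01 X16.76 Y42.00
M5
G0 X135.52 Y33.22
M3 S292
G01 X144.51 Y31.11 F3621
G01 X149.36 Y23.26
G01 X147.25 Y14.27
G01 X139.40 Y9.42
G01 X130.41 Y11.53
G01 X125.56 Y19.38
G01 X127.67 Y28.37
G01 X135.52 Y33.22
M5
G0 X22.07 Y13.33
M3 S292
G01 X19.00 Y11.99 F3621
G01 X107.32 Y68.38
G01 X89.27 Y22.46
G01 X43.59 Y109.28
M5

1 u = 1 mm; y_m = 115.38 − y.

[1] `<path>` closed polygon, #000000→engrave S292 F3621: (50.01,5.22) → (132.94,28.53) → (65.97,6.13) → (110.71,62.89) → (50.01,5.22) (closed)

[2] `<path>` open polyline, #000000→engrave S292 F3621: (165.18,79.26) → (102.78,86.63) → (76.20,84.40) → (85.16,84.91)

[3] `<path>` line segment, #000000→engrave S292 F3621: (97.54,95.20) → (92.25,66.84)

[4] `<path>` cubic bezier, #000000→engrave S292 F3621: (89.39,74.04) → (92.32,82.43) → (94.67,88.40) → (96.39,92.16) → (97.43,93.95) → (97.74,94.00) → (97.28,92.53) → (95.98,89.77) → (93.80,85.96)

[5] `<path>` closed polygon, #000000→engrave S292 F3621: (16.76,42.00) → (148.83,48.55) → (81.79,99.46) → (93.86,42.72) → (101.06,44.31) → (16.76,42.00) (closed)

[6] `<path>` regular polygon, #000000→engrave S292 F3621: (135.52,33.22) → (144.51,31.11) → (149.36,23.26) → (147.25,14.27) → (139.40,9.42) → (130.41,11.53) → (125.56,19.38) → (127.67,28.37) → (135.52,33.22) (closed)

[7] `<polyline>` open polyline, #000000→engrave S292 F3621: (22.07,13.33) → (19.00,11.99) → (107.32,68.38) → (89.27,22.46) → (43.59,109.28)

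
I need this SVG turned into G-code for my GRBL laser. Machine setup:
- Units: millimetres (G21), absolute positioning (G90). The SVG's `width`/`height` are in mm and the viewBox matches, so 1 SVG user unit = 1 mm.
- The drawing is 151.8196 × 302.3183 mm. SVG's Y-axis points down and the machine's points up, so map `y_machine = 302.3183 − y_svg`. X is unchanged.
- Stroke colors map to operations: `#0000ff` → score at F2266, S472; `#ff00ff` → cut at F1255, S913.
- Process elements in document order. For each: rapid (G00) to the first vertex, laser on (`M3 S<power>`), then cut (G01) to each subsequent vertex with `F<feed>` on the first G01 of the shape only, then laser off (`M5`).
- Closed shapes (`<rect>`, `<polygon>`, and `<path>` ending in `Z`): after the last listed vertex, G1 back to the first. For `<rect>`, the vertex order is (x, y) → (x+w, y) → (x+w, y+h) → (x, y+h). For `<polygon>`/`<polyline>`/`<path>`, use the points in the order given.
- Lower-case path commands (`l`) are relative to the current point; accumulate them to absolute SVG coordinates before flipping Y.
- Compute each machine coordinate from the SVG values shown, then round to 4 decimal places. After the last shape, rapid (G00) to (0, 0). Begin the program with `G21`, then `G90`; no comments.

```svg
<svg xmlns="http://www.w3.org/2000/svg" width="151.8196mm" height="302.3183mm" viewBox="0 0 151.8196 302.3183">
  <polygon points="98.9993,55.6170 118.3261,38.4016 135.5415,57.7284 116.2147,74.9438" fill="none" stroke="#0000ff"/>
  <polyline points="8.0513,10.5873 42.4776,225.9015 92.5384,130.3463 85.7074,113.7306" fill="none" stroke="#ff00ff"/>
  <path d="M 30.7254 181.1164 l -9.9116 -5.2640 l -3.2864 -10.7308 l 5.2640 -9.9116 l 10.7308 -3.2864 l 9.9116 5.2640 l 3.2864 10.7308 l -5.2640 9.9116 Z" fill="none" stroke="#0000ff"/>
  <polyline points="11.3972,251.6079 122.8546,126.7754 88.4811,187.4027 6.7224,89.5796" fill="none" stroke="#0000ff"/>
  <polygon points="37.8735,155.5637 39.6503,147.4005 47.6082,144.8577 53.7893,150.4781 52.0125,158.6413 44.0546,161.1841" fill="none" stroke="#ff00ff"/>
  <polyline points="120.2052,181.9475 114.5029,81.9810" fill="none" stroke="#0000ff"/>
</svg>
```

G21
G90
G00 X98.9993 Y246.7013
M3 S472
G01 X118.3261 Y263.9167 F2266
G01 X135.5415 Y244.5899
G01 X116.2147 Y227.3745
G01 X98.9993 Y246.7013
M5
G00 X8.0513 Y291.7310
M3 S913
G01 X42.4776 Y76.4168 F1255
G01 X92.5384 Y171.9720
G01 X85.7074 Y188.5877
M5
G00 X30.7254 Y121.2019
M3 S472
G01 X20.8138 Y126.4659 F2266
G01 X17.5274 Y137.1967
G01 X22.7914 Y147.1083
G01 X33.5222 Y150.3947
G01 X43.4338 Y145.1307
G01 X46.7202 Y134.3999
G01 X41.4562 Y124.4883
G01 X30.7254 Y121.2019
M5
G00 X11.3972 Y50.7104
M3 S472
G01 X122.8546 Y175.5429 F2266
G01 X88.4811 Y114.9156
G01 X6.7224 Y212.7387
M5
G00 X37.8735 Y146.7546
M3 S913
G01 X39.6503 Y154.9178 F1255
G01 X47.6082 Y157.4606
G01 X53.7893 Y151.8402
G01 X52.0125 Y143.6770
G01 X44.0546 Y141.1342
G01 X37.8735 Y146.7546
M5
G00 X120.2052 Y120.3708
M3 S472
G01 X114.5029 Y220.3373 F2266
M5
G00 X0.0000 Y0.0000

viewBox `0 0 151.8196 302.3183` with mm width/height → 1 unit = 1 mm. Flip: y_m = 302.3183 − y_svg.

**Shape 1** — `<polygon>` regular polygon, stroke `#0000ff` → score (S472, F2266). Machine vertices: (98.9993,246.7013) → (118.3261,263.9167) → (135.5415,244.5899) → (116.2147,227.3745) → (98.9993,246.7013). Closed: final G1 returns to the first vertex.

**Shape 2** — `<polyline>` open polyline, stroke `#ff00ff` → cut (S913, F1255). Machine vertices: (8.0513,291.7310) → (42.4776,76.4168) → (92.5384,171.9720) → (85.7074,188.5877). Open path.

**Shape 3** — `<path>` regular polygon, stroke `#0000ff` → score (S472, F2266). Machine vertices: (30.7254,121.2019) → (20.8138,126.4659) → (17.5274,137.1967) → (22.7914,147.1083) → (33.5222,150.3947) → (43.4338,145.1307) → (46.7202,134.3999) → (41.4562,124.4883) → (30.7254,121.2019). Closed: final G1 returns to the first vertex.

**Shape 4** — `<polyline>` open polyline, stroke `#0000ff` → score (S472, F2266). Machine vertices: (11.3972,50.7104) → (122.8546,175.5429) → (88.4811,114.9156) → (6.7224,212.7387). Open path.

**Shape 5** — `<polygon>` regular polygon, stroke `#ff00ff` → cut (S913, F1255). Machine vertices: (37.8735,146.7546) → (39.6503,154.9178) → (47.6082,157.4606) → (53.7893,151.8402) → (52.0125,143.6770) → (44.0546,141.1342) → (37.8735,146.7546). Closed: final G1 returns to the first vertex.

**Shape 6** — `<polyline>` line segment, stroke `#0000ff` → score (S472, F2266). Machine vertices: (120.2052,120.3708) → (114.5029,220.3373). Open path.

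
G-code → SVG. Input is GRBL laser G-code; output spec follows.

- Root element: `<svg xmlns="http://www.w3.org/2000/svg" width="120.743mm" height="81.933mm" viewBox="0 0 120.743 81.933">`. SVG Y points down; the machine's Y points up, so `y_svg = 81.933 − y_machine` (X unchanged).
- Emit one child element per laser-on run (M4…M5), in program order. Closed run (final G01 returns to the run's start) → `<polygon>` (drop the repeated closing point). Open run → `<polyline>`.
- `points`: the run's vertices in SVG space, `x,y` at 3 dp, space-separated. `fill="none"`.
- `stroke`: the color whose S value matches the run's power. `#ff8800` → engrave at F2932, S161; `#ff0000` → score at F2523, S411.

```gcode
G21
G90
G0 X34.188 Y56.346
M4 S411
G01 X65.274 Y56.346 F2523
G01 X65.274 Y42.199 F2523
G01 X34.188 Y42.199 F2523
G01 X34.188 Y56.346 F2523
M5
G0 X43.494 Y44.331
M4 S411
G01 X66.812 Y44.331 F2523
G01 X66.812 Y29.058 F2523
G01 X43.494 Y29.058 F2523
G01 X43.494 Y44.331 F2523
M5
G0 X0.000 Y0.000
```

<svg xmlns="http://www.w3.org/2000/svg" width="120.743mm" height="81.933mm" viewBox="0 0 120.743 81.933">
  <polygon points="34.188,25.587 65.274,25.587 65.274,39.734 34.188,39.734" fill="none" stroke="#ff0000"/>
  <polygon points="43.494,37.602 66.812,37.602 66.812,52.875 43.494,52.875" fill="none" stroke="#ff0000"/>
</svg>

Machine Y-up, SVG Y-down with viewBox height 81.933, so y_svg = 81.933 − y_machine; X carries over. Every run uses S411, so all elements get stroke `#ff0000` (score).

Run 1: The run returns to its start, so emit a `<polygon>` with points (Y-flipped): 34.188,25.587 65.274,25.587 65.274,39.734 34.188,39.734.

Run 2: The run returns to its start, so emit a `<polygon>` with points (Y-flipped): 43.494,37.602 66.812,37.602 66.812,52.875 43.494,52.875.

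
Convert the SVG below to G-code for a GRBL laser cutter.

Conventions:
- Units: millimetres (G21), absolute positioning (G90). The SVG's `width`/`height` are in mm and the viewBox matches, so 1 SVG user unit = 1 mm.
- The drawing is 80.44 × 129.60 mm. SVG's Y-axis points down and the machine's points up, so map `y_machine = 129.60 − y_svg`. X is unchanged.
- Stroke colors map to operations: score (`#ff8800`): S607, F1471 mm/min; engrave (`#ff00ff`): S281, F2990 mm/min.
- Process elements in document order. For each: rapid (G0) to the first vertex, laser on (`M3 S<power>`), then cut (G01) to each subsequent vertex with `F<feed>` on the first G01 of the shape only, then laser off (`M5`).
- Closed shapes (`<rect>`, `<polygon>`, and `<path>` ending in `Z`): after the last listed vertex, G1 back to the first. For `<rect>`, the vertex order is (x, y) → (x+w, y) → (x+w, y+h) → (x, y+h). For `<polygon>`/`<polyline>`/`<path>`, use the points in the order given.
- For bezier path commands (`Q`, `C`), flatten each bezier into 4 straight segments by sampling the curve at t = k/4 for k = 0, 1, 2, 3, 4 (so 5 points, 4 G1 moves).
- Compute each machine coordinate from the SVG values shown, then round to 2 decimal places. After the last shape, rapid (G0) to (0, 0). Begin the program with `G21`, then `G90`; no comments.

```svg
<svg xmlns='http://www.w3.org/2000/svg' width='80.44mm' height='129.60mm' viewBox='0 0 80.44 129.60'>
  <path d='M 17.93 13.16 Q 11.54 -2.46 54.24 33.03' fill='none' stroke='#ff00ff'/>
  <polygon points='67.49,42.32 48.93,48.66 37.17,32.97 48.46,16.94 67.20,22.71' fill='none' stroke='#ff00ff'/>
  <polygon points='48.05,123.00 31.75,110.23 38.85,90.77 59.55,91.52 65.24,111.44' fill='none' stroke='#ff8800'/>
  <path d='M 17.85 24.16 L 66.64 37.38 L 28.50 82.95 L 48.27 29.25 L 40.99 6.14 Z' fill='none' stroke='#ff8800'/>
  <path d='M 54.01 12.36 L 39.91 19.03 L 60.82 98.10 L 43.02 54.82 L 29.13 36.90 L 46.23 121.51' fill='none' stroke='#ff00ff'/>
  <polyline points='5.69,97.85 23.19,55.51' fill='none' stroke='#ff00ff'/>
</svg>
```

G21
G90
G0 X17.93 Y116.44
M3 S281
G01 X17.80 Y121.06 F2990
G01 X23.81 Y119.28
G01 X35.96 Y111.12
G01 X54.24 Y96.57
M5
G0 X67.49 Y87.28
M3 S281
G01 X48.93 Y80.94 F2990
G01 X37.17 Y96.63
G01 X48.46 Y112.66
G01 X67.20 Y106.89
G01 X67.49 Y87.28
M5
G0 X48.05 Y6.60
M3 S607
G01 X31.75 Y19.37 F1471
G01 X38.85 Y38.83
G01 X59.55 Y38.08
G01 X65.24 Y18.16
G01 X48.05 Y6.60
M5
G0 X17.85 Y105.44
M3 S607
G01 X66.64 Y92.22 F1471
G01 X28.50 Y46.65
G01 X48.27 Y100.35
G01 X40.99 Y123.46
G01 X17.85 Y105.44
M5
G0 X54.01 Y117.24
M3 S281
G01 X39.91 Y110.57 F2990
G01 X60.82 Y31.50
G01 X43.02 Y74.78
G01 X29.13 Y92.70
G01 X46.23 Y8.09
M5
G0 X5.69 Y31.75
M3 S281
G01 X23.19 Y74.09 F2990
M5
G0 X0.00 Y0.00

1 u = 1 mm; y_m = 129.60 − y.

[1] `<path>` quadratic bezier, #ff00ff→engrave S281 F2990: (17.93,116.44) → (17.80,121.06) → (23.81,119.28) → (35.96,111.12) → (54.24,96.57)

[2] `<polygon>` regular polygon, #ff00ff→engrave S281 F2990: (67.49,87.28) → (48.93,80.94) → (37.17,96.63) → (48.46,112.66) → (67.20,106.89) → (67.49,87.28) (closed)

[3] `<polygon>` regular polygon, #ff8800→score S607 F1471: (48.05,6.60) → (31.75,19.37) → (38.85,38.83) → (59.55,38.08) → (65.24,18.16) → (48.05,6.60) (closed)

[4] `<path>` closed polygon, #ff8800→score S607 F1471: (17.85,105.44) → (66.64,92.22) → (28.50,46.65) → (48.27,100.35) → (40.99,123.46) → (17.85,105.44) (closed)

[5] `<path>` open polyline, #ff00ff→engrave S281 F2990: (54.01,117.24) → (39.91,110.57) → (60.82,31.50) → (43.02,74.78) → (29.13,92.70) → (46.23,8.09)

[6] `<polyline>` line segment, #ff00ff→engrave S281 F2990: (5.69,31.75) → (23.19,74.09)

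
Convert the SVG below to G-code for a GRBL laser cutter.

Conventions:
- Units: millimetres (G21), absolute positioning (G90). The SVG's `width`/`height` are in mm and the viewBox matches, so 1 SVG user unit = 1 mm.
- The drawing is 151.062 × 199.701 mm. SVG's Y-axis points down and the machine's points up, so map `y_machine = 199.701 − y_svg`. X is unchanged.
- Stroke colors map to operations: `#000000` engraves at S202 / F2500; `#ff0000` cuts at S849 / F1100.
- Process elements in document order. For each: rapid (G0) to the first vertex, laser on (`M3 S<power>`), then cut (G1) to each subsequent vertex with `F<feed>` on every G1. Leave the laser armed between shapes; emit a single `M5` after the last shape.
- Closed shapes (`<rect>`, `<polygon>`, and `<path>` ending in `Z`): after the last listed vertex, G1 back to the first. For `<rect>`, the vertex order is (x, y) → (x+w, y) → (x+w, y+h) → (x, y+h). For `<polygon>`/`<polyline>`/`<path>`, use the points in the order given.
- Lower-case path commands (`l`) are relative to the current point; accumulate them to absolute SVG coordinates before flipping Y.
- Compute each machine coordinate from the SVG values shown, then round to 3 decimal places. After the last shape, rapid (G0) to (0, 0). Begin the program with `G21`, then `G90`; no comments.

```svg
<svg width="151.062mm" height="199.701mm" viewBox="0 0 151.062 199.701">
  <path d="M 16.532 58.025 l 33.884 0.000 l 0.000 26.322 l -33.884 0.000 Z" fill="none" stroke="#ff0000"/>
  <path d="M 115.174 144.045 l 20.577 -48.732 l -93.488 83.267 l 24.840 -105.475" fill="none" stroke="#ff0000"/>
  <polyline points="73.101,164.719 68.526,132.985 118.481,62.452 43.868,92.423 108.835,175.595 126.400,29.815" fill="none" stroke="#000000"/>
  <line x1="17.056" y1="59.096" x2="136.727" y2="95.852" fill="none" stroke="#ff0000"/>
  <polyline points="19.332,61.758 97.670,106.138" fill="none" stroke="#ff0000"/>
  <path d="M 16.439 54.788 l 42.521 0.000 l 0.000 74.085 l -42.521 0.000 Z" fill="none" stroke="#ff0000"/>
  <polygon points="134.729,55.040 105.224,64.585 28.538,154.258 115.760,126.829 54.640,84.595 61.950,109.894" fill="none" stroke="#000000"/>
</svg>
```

Since the viewBox matches the mm dimensions, user units are millimetres directly. The only transform is the Y-flip y_m = 199.701 − y_svg.

Shape 1 is a rectangle drawn with `<path>`. Its stroke #ff0000 means cut at S849, F1100. After flipping Y the toolpath is (16.532,141.676) → (50.416,141.676) → (50.416,115.354) → (16.532,115.354) → (16.532,141.676), returning to the start.

Shape 2 is a open polyline drawn with `<path>`. Its stroke #ff0000 means cut at S849, F1100. After flipping Y the toolpath is (115.174,55.656) → (135.751,104.388) → (42.263,21.121) → (67.103,126.596).

Shape 3 is a open polyline drawn with `<polyline>`. Its stroke #000000 means engrave at S202, F2500. After flipping Y the toolpath is (73.101,34.982) → (68.526,66.716) → (118.481,137.249) → (43.868,107.278) → (108.835,24.106) → (126.400,169.886).

Shape 4 is a line segment drawn with `<line>`. Its stroke #ff0000 means cut at S849, F1100. After flipping Y the toolpath is (17.056,140.605) → (136.727,103.849).

Shape 5 is a line segment drawn with `<polyline>`. Its stroke #ff0000 means cut at S849, F1100. After flipping Y the toolpath is (19.332,137.943) → (97.670,93.563).

Shape 6 is a rectangle drawn with `<path>`. Its stroke #ff0000 means cut at S849, F1100. After flipping Y the toolpath is (16.439,144.913) → (58.960,144.913) → (58.960,70.828) → (16.439,70.828) → (16.439,144.913), returning to the start.

Shape 7 is a closed polygon drawn with `<polygon>`. Its stroke #000000 means engrave at S202, F2500. After flipping Y the toolpath is (134.729,144.661) → (105.224,135.116) → (28.538,45.443) → (115.760,72.872) → (54.640,115.106) → (61.950,89.807) → (134.729,144.661), returning to the start.

G21
G90
G0 X16.532 Y141.676
M3 S849
G1 X50.416 Y141.676 F1100
G1 X50.416 Y115.354 F1100
G1 X16.532 Y115.354 F1100
G1 X16.532 Y141.676 F1100
G0 X115.174 Y55.656
M3 S849
G1 X135.751 Y104.388 F1100
G1 X42.263 Y21.121 F1100
G1 X67.103 Y126.596 F1100
G0 X73.101 Y34.982
M3 S202
G1 X68.526 Y66.716 F2500
G1 X118.481 Y137.249 F2500
G1 X43.868 Y107.278 F2500
G1 X108.835 Y24.106 F2500
G1 X126.400 Y169.886 F2500
G0 X17.056 Y140.605
M3 S849
G1 X136.727 Y103.849 F1100
G0 X19.332 Y137.943
M3 S849
G1 X97.670 Y93.563 F1100
G0 X16.439 Y144.913
M3 S849
G1 X58.960 Y144.913 F1100
G1 X58.960 Y70.828 F1100
G1 X16.439 Y70.828 F1100
G1 X16.439 Y144.913 F1100
G0 X134.729 Y144.661
M3 S202
G1 X105.224 Y135.116 F2500
G1 X28.538 Y45.443 F2500
G1 X115.760 Y72.872 F2500
G1 X54.640 Y115.106 F2500
G1 X61.950 Y89.807 F2500
G1 X134.729 Y144.661 F2500
M5
G0 X0.000 Y0.000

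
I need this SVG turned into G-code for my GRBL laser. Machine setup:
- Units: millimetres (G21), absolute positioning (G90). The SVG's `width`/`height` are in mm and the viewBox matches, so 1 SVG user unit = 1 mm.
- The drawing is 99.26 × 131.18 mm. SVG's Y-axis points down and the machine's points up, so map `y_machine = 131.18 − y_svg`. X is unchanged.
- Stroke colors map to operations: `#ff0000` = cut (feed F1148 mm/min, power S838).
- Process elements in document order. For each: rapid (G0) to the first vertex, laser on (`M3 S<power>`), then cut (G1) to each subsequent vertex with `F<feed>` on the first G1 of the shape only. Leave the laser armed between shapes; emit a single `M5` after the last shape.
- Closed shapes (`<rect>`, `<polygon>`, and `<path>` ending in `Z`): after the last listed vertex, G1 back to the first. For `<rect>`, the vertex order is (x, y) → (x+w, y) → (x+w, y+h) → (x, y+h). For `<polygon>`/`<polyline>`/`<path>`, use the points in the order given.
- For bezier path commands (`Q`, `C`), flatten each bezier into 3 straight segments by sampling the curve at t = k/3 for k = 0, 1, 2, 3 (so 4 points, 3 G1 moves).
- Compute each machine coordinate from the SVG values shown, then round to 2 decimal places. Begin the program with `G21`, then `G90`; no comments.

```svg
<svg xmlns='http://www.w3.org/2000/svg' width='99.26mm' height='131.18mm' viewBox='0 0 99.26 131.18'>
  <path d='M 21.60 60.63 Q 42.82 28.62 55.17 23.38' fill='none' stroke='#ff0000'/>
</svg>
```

viewBox `0 0 99.26 131.18` with mm width/height → 1 unit = 1 mm. Flip: y_m = 131.18 − y_svg.

**Shape 1** — `<path>` quadratic bezier, stroke `#ff0000` → cut (S838, F1148). Control points (SVG): P0=(21.60,60.63), P1=(42.82,28.62), P2=(55.17,23.38); sampled at t=k/3. Machine vertices: (21.60,70.55) → (34.76,88.92) → (45.95,101.33) → (55.17,107.80). Open path.

G21
G90
G0 X21.60 Y70.55
M3 S838
G1 X34.76 Y88.92 F1148
G1 X45.95 Y101.33
G1 X55.17 Y107.80
M5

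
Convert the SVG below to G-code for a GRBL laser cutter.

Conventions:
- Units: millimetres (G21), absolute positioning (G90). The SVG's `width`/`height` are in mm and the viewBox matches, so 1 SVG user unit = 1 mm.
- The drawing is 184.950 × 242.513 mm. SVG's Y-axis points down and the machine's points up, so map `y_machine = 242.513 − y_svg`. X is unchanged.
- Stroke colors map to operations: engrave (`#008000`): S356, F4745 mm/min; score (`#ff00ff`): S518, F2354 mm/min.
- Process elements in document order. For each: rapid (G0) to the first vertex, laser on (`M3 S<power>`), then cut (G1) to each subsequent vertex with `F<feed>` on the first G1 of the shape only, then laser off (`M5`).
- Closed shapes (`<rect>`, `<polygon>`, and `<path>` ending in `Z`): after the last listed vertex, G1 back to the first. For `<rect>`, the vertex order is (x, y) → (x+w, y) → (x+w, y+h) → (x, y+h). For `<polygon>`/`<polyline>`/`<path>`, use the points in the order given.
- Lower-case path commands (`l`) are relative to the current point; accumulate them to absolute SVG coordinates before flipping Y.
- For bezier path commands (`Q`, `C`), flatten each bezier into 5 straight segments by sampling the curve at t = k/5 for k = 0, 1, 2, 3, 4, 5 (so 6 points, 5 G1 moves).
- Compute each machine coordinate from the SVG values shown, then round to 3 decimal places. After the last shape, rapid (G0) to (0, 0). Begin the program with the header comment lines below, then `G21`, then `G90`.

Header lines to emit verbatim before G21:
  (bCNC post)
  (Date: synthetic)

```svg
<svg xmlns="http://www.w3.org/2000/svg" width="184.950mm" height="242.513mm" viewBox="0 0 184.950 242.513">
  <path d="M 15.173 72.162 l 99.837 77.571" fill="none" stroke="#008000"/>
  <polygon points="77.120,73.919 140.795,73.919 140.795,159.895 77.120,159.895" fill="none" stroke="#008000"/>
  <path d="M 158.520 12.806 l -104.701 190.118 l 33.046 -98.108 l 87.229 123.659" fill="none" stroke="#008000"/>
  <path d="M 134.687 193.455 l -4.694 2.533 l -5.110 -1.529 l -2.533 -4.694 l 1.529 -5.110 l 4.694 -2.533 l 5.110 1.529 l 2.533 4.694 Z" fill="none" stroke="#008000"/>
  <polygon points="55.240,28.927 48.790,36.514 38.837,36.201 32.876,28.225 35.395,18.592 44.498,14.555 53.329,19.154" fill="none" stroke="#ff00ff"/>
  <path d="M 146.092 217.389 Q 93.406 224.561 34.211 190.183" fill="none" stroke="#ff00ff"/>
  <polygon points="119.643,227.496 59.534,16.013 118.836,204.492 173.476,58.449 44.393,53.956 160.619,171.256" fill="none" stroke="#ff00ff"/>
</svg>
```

(bCNC post)
(Date: synthetic)
G21
G90
G0 X15.173 Y170.351
M3 S356
G1 X115.010 Y92.780 F4745
M5
G0 X77.120 Y168.594
M3 S356
G1 X140.795 Y168.594 F4745
G1 X140.795 Y82.618
G1 X77.120 Y82.618
G1 X77.120 Y168.594
M5
G0 X158.520 Y229.707
M3 S356
G1 X53.819 Y39.589 F4745
G1 X86.865 Y137.697
G1 X174.094 Y14.038
M5
G0 X134.687 Y49.058
M3 S356
G1 X129.993 Y46.525 F4745
G1 X124.883 Y48.054
G1 X122.350 Y52.748
G1 X123.879 Y57.858
G1 X128.573 Y60.391
G1 X133.683 Y58.862
G1 X136.216 Y54.168
G1 X134.687 Y49.058
M5
G0 X55.240 Y213.586
M3 S518
G1 X48.790 Y205.999 F2354
G1 X38.837 Y206.312
G1 X32.876 Y214.288
G1 X35.395 Y223.921
G1 X44.498 Y227.958
G1 X53.329 Y223.359
G1 X55.240 Y213.586
M5
G0 X146.092 Y25.124
M3 S518
G1 X124.757 Y23.917 F2354
G1 X102.902 Y26.034
G1 X80.526 Y31.476
G1 X57.629 Y40.241
G1 X34.211 Y52.330
M5
G0 X119.643 Y15.017
M3 S518
G1 X59.534 Y226.500 F2354
G1 X118.836 Y38.021
G1 X173.476 Y184.064
G1 X44.393 Y188.557
G1 X160.619 Y71.257
G1 X119.643 Y15.017
M5
G0 X0.000 Y0.000

viewBox `0 0 184.950 242.513` with mm width/height → 1 unit = 1 mm. Flip: y_m = 242.513 − y_svg.

**Shape 1** — `<path>` line segment, stroke `#008000` → engrave (S356, F4745). Machine vertices: (15.173,170.351) → (115.010,92.780). Open path.

**Shape 2** — `<polygon>` rectangle, stroke `#008000` → engrave (S356, F4745). Machine vertices: (77.120,168.594) → (140.795,168.594) → (140.795,82.618) → (77.120,82.618) → (77.120,168.594). Closed: final G1 returns to the first vertex.

**Shape 3** — `<path>` open polyline, stroke `#008000` → engrave (S356, F4745). Machine vertices: (158.520,229.707) → (53.819,39.589) → (86.865,137.697) → (174.094,14.038). Open path.

**Shape 4** — `<path>` regular polygon, stroke `#008000` → engrave (S356, F4745). Machine vertices: (134.687,49.058) → (129.993,46.525) → (124.883,48.054) → (122.350,52.748) → (123.879,57.858) → (128.573,60.391) → (133.683,58.862) → (136.216,54.168) → (134.687,49.058). Closed: final G1 returns to the first vertex.

**Shape 5** — `<polygon>` regular polygon, stroke `#ff00ff` → score (S518, F2354). Machine vertices: (55.240,213.586) → (48.790,205.999) → (38.837,206.312) → (32.876,214.288) → (35.395,223.921) → (44.498,227.958) → (53.329,223.359) → (55.240,213.586). Closed: final G1 returns to the first vertex.

**Shape 6** — `<path>` quadratic bezier, stroke `#ff00ff` → score (S518, F2354). Control points (SVG): P0=(146.092,217.389), P1=(93.406,224.561), P2=(34.211,190.183); sampled at t=k/5. Machine vertices: (146.092,25.124) → (124.757,23.917) → (102.902,26.034) → (80.526,31.476) → (57.629,40.241) → (34.211,52.330). Open path.

**Shape 7** — `<polygon>` closed polygon, stroke `#ff00ff` → score (S518, F2354). Machine vertices: (119.643,15.017) → (59.534,226.500) → (118.836,38.021) → (173.476,184.064) → (44.393,188.557) → (160.619,71.257) → (119.643,15.017). Closed: final G1 returns to the first vertex.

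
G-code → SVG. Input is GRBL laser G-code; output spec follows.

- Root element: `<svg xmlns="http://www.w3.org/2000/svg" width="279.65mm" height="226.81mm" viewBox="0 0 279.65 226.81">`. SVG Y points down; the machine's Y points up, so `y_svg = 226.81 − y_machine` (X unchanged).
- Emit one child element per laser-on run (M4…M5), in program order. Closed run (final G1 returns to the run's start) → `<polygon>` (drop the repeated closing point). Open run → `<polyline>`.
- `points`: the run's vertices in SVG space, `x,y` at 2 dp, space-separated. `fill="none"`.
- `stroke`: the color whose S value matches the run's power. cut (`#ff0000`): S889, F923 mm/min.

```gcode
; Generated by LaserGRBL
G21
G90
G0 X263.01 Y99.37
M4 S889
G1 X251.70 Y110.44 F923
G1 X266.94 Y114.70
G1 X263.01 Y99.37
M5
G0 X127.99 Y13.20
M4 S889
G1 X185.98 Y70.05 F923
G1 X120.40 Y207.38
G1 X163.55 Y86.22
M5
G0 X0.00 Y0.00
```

Each laser-on run becomes one SVG element. Flip Y back into SVG space with y_svg = 226.81 − y_machine. Every run uses S889, so all elements get stroke `#ff0000` (cut).

Run 1: The run returns to its start, so emit a `<polygon>` with points (Y-flipped): 263.01,127.44 251.70,116.37 266.94,112.11.

Run 2: The run is open, so emit a `<polyline>` with points (Y-flipped): 127.99,213.61 185.98,156.76 120.40,19.43 163.55,140.59.

<svg xmlns="http://www.w3.org/2000/svg" width="279.65mm" height="226.81mm" viewBox="0 0 279.65 226.81">
  <polygon points="263.01,127.44 251.70,116.37 266.94,112.11" fill="none" stroke="#ff0000"/>
  <polyline points="127.99,213.61 185.98,156.76 120.40,19.43 163.55,140.59" fill="none" stroke="#ff0000"/>
</svg>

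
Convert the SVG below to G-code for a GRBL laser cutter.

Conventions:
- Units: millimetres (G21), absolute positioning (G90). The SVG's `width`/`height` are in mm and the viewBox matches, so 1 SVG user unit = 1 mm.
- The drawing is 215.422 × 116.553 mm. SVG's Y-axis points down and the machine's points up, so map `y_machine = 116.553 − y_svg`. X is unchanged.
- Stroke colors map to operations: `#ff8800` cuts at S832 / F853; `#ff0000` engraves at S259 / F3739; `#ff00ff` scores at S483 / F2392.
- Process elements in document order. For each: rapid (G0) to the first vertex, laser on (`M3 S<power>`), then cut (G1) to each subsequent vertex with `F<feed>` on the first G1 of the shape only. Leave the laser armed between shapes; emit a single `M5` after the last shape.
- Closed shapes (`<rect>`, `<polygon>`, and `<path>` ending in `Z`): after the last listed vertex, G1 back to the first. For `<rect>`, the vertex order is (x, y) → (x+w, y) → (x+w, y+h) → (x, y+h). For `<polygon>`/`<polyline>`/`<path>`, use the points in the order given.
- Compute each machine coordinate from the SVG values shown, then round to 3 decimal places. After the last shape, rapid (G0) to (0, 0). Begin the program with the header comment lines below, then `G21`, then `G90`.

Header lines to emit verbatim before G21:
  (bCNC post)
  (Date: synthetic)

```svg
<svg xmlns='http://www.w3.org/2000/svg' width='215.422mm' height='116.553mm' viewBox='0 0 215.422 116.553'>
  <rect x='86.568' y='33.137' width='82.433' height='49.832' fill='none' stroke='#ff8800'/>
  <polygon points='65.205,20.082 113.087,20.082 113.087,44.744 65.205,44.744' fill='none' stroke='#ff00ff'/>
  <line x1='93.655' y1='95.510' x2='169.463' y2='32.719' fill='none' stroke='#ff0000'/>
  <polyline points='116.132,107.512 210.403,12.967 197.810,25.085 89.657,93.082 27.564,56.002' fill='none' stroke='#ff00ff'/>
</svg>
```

Since the viewBox matches the mm dimensions, user units are millimetres directly. The only transform is the Y-flip y_m = 116.553 − y_svg.

Shape 1 is a rectangle drawn with `<rect>`. Its stroke #ff8800 means cut at S832, F853. After flipping Y the toolpath is (86.568,83.416) → (169.001,83.416) → (169.001,33.584) → (86.568,33.584) → (86.568,83.416), returning to the start.

Shape 2 is a rectangle drawn with `<polygon>`. Its stroke #ff00ff means score at S483, F2392. After flipping Y the toolpath is (65.205,96.471) → (113.087,96.471) → (113.087,71.809) → (65.205,71.809) → (65.205,96.471), returning to the start.

Shape 3 is a line segment drawn with `<line>`. Its stroke #ff0000 means engrave at S259, F3739. After flipping Y the toolpath is (93.655,21.043) → (169.463,83.834).

Shape 4 is a open polyline drawn with `<polyline>`. Its stroke #ff00ff means score at S483, F2392. After flipping Y the toolpath is (116.132,9.041) → (210.403,103.586) → (197.810,91.468) → (89.657,23.471) → (27.564,60.551).

(bCNC post)
(Date: synthetic)
G21
G90
G0 X86.568 Y83.416
M3 S832
G1 X169.001 Y83.416 F853
G1 X169.001 Y33.584
G1 X86.568 Y33.584
G1 X86.568 Y83.416
G0 X65.205 Y96.471
M3 S483
G1 X113.087 Y96.471 F2392
G1 X113.087 Y71.809
G1 X65.205 Y71.809
G1 X65.205 Y96.471
G0 X93.655 Y21.043
M3 S259
G1 X169.463 Y83.834 F3739
G0 X116.132 Y9.041
M3 S483
G1 X210.403 Y103.586 F2392
G1 X197.810 Y91.468
G1 X89.657 Y23.471
G1 X27.564 Y60.551
M5
G0 X0.000 Y0.000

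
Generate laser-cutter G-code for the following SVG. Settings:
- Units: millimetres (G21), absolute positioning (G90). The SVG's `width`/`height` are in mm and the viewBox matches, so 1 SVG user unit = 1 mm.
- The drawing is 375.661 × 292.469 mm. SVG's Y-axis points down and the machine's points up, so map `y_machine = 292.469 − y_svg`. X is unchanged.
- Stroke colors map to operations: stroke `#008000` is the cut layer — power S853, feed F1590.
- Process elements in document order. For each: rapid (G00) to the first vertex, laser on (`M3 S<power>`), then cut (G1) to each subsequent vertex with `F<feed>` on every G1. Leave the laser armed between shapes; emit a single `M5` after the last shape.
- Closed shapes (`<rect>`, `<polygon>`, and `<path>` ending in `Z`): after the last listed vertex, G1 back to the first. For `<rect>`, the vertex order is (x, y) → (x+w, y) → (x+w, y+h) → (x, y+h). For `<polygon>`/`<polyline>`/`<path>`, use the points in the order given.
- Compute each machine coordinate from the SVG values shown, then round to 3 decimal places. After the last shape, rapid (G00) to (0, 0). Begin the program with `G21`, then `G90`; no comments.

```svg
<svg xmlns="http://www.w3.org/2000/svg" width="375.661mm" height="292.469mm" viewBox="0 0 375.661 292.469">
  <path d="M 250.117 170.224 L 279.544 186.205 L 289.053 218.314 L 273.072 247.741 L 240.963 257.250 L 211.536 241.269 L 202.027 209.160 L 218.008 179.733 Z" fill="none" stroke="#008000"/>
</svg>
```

G21
G90
G00 X250.117 Y122.245
M3 S853
G1 X279.544 Y106.264 F1590
G1 X289.053 Y74.155 F1590
G1 X273.072 Y44.728 F1590
G1 X240.963 Y35.219 F1590
G1 X211.536 Y51.200 F1590
G1 X202.027 Y83.309 F1590
G1 X218.008 Y112.736 F1590
G1 X250.117 Y122.245 F1590
M5
G00 X0.000 Y0.000

Since the viewBox matches the mm dimensions, user units are millimetres directly. The only transform is the Y-flip y_m = 292.469 − y_svg.

Shape 1 is a regular polygon drawn with `<path>`. Its stroke #008000 means cut at S853, F1590. After flipping Y the toolpath is (250.117,122.245) → (279.544,106.264) → (289.053,74.155) → (273.072,44.728) → (240.963,35.219) → (211.536,51.200) → (202.027,83.309) → (218.008,112.736) → (250.117,122.245), returning to the start.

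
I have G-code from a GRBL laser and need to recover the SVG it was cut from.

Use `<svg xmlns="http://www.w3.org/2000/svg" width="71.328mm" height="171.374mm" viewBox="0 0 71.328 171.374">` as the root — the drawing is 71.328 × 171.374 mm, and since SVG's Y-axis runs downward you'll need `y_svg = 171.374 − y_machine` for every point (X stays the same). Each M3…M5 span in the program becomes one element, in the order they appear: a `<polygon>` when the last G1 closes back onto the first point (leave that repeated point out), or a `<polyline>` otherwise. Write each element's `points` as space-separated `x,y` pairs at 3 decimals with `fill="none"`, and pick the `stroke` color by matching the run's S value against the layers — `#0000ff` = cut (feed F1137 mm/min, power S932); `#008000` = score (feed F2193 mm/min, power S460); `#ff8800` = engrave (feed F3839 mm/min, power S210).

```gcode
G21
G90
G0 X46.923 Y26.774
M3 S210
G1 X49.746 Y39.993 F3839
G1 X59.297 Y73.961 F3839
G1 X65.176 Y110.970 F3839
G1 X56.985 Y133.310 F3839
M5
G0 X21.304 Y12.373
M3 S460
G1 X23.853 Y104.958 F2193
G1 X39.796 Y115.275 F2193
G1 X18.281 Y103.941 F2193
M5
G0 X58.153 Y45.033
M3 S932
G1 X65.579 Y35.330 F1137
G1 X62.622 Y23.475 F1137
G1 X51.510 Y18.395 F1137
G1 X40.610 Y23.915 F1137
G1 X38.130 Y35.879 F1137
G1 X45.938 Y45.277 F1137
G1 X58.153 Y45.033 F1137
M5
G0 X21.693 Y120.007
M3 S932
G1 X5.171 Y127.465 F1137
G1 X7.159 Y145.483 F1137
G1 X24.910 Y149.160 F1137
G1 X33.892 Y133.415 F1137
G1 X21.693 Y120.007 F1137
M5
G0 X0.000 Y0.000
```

<svg xmlns="http://www.w3.org/2000/svg" width="71.328mm" height="171.374mm" viewBox="0 0 71.328 171.374">
  <polyline points="46.923,144.600 49.746,131.381 59.297,97.413 65.176,60.404 56.985,38.064" fill="none" stroke="#ff8800"/>
  <polyline points="21.304,159.001 23.853,66.416 39.796,56.099 18.281,67.433" fill="none" stroke="#008000"/>
  <polygon points="58.153,126.341 65.579,136.044 62.622,147.899 51.510,152.979 40.610,147.459 38.130,135.495 45.938,126.097" fill="none" stroke="#0000ff"/>
  <polygon points="21.693,51.367 5.171,43.909 7.159,25.891 24.910,22.214 33.892,37.959" fill="none" stroke="#0000ff"/>
</svg>

Machine Y-up, SVG Y-down with viewBox height 171.374, so y_svg = 171.374 − y_machine; X carries over.

Run 1: the run's S210 means `#ff8800` (engrave). The run is open, so emit a `<polyline>` with points (Y-flipped): 46.923,144.600 49.746,131.381 59.297,97.413 65.176,60.404 56.985,38.064.

Run 2: the run's S460 means `#008000` (score). The run is open, so emit a `<polyline>` with points (Y-flipped): 21.304,159.001 23.853,66.416 39.796,56.099 18.281,67.433.

Run 3: the run's S932 means `#0000ff` (cut). The run returns to its start, so emit a `<polygon>` with points (Y-flipped): 58.153,126.341 65.579,136.044 62.622,147.899 51.510,152.979 40.610,147.459 38.130,135.495 45.938,126.097.

Run 4: power S932 maps to stroke `#0000ff` (cut). The run returns to its start, so emit a `<polygon>` with points (Y-flipped): 21.693,51.367 5.171,43.909 7.159,25.891 24.910,22.214 33.892,37.959.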